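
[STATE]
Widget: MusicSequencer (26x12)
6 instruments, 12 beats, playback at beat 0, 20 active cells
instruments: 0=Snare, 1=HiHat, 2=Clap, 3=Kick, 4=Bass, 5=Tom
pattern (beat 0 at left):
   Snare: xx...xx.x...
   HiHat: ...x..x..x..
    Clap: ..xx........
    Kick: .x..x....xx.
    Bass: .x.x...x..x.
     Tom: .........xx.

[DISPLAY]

      ▼12345678901        
 Snare██···██·█···        
 HiHat···█··█··█··        
  Clap··██········        
  Kick·█··█····██·        
  Bass·█·█···█··█·        
   Tom·········██·        
                          
                          
                          
                          
                          


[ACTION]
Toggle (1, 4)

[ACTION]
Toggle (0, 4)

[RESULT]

      ▼12345678901        
 Snare██··███·█···        
 HiHat···██·█··█··        
  Clap··██········        
  Kick·█··█····██·        
  Bass·█·█···█··█·        
   Tom·········██·        
                          
                          
                          
                          
                          


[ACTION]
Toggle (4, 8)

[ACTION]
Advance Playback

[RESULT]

      0▼2345678901        
 Snare██··███·█···        
 HiHat···██·█··█··        
  Clap··██········        
  Kick·█··█····██·        
  Bass·█·█···██·█·        
   Tom·········██·        
                          
                          
                          
                          
                          


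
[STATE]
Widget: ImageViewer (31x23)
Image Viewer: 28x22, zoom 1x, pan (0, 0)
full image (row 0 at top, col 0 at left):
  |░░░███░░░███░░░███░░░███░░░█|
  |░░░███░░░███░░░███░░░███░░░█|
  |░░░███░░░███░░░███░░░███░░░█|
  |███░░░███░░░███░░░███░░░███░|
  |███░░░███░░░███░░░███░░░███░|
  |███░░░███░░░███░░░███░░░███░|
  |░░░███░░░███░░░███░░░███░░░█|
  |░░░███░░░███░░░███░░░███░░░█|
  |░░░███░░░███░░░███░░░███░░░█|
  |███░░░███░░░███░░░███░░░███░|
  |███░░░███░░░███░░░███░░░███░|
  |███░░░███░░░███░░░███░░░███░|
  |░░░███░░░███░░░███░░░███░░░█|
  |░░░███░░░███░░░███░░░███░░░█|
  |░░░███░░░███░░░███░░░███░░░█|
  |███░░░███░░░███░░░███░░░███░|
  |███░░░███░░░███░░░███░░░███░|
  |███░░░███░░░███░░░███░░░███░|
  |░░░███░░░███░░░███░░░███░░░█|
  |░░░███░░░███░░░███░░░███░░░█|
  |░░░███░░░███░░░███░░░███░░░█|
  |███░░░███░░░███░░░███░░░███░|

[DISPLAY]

░░░███░░░███░░░███░░░███░░░█   
░░░███░░░███░░░███░░░███░░░█   
░░░███░░░███░░░███░░░███░░░█   
███░░░███░░░███░░░███░░░███░   
███░░░███░░░███░░░███░░░███░   
███░░░███░░░███░░░███░░░███░   
░░░███░░░███░░░███░░░███░░░█   
░░░███░░░███░░░███░░░███░░░█   
░░░███░░░███░░░███░░░███░░░█   
███░░░███░░░███░░░███░░░███░   
███░░░███░░░███░░░███░░░███░   
███░░░███░░░███░░░███░░░███░   
░░░███░░░███░░░███░░░███░░░█   
░░░███░░░███░░░███░░░███░░░█   
░░░███░░░███░░░███░░░███░░░█   
███░░░███░░░███░░░███░░░███░   
███░░░███░░░███░░░███░░░███░   
███░░░███░░░███░░░███░░░███░   
░░░███░░░███░░░███░░░███░░░█   
░░░███░░░███░░░███░░░███░░░█   
░░░███░░░███░░░███░░░███░░░█   
███░░░███░░░███░░░███░░░███░   
                               


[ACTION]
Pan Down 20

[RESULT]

░░░███░░░███░░░███░░░███░░░█   
███░░░███░░░███░░░███░░░███░   
                               
                               
                               
                               
                               
                               
                               
                               
                               
                               
                               
                               
                               
                               
                               
                               
                               
                               
                               
                               
                               


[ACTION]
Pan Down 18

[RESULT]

                               
                               
                               
                               
                               
                               
                               
                               
                               
                               
                               
                               
                               
                               
                               
                               
                               
                               
                               
                               
                               
                               
                               


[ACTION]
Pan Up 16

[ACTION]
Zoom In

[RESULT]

██████░░░░░░██████░░░░░░██████░
██████░░░░░░██████░░░░░░██████░
░░░░░░██████░░░░░░██████░░░░░░█
░░░░░░██████░░░░░░██████░░░░░░█
░░░░░░██████░░░░░░██████░░░░░░█
░░░░░░██████░░░░░░██████░░░░░░█
░░░░░░██████░░░░░░██████░░░░░░█
░░░░░░██████░░░░░░██████░░░░░░█
██████░░░░░░██████░░░░░░██████░
██████░░░░░░██████░░░░░░██████░
██████░░░░░░██████░░░░░░██████░
██████░░░░░░██████░░░░░░██████░
██████░░░░░░██████░░░░░░██████░
██████░░░░░░██████░░░░░░██████░
░░░░░░██████░░░░░░██████░░░░░░█
░░░░░░██████░░░░░░██████░░░░░░█
░░░░░░██████░░░░░░██████░░░░░░█
░░░░░░██████░░░░░░██████░░░░░░█
░░░░░░██████░░░░░░██████░░░░░░█
░░░░░░██████░░░░░░██████░░░░░░█
██████░░░░░░██████░░░░░░██████░
██████░░░░░░██████░░░░░░██████░
                               


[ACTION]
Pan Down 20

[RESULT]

██████░░░░░░██████░░░░░░██████░
██████░░░░░░██████░░░░░░██████░
                               
                               
                               
                               
                               
                               
                               
                               
                               
                               
                               
                               
                               
                               
                               
                               
                               
                               
                               
                               
                               


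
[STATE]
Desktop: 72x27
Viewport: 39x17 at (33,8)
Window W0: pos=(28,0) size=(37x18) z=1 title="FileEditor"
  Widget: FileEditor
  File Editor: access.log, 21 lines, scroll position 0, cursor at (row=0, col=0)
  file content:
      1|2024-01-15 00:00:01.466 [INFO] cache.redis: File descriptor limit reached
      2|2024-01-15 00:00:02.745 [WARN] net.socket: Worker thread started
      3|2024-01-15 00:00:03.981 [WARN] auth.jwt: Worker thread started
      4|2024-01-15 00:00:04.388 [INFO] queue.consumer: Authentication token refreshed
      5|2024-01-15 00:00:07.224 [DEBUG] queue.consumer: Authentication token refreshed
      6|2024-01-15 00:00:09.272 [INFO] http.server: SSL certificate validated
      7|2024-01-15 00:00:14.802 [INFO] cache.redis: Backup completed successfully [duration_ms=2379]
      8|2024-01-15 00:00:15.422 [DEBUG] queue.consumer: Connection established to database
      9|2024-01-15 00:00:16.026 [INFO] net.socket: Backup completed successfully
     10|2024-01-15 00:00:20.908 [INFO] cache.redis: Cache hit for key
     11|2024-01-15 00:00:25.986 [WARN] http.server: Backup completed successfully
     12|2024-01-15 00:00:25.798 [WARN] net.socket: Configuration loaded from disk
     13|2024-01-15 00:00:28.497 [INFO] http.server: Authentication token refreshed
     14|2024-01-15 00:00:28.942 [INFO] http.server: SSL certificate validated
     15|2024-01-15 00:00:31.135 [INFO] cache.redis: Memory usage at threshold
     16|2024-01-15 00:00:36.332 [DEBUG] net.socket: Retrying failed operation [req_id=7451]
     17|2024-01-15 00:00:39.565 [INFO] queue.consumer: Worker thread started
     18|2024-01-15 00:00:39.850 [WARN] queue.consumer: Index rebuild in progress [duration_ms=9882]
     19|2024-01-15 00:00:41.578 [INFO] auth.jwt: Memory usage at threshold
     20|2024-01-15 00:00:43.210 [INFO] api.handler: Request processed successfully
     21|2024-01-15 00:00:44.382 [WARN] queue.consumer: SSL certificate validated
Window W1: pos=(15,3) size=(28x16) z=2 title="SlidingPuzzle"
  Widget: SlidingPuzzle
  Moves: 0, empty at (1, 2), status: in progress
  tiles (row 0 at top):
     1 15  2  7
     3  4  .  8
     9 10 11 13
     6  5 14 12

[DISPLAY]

───┤     ┃00:09.272 [INFO] htt░┃       
 8 │     ┃00:14.802 [INFO] cac░┃       
───┤     ┃00:15.422 [DEBUG] qu░┃       
13 │     ┃00:16.026 [INFO] net░┃       
───┤     ┃00:20.908 [INFO] cac░┃       
12 │     ┃00:25.986 [WARN] htt░┃       
───┘     ┃00:25.798 [WARN] net░┃       
         ┃00:28.497 [INFO] htt░┃       
         ┃00:28.942 [INFO] htt▼┃       
         ┃━━━━━━━━━━━━━━━━━━━━━┛       
━━━━━━━━━┛                             
                                       
                                       
                                       
                                       
                                       
                                       


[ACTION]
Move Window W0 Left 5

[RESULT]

───┤     ┃.272 [INFO] htt░┃            
 8 │     ┃.802 [INFO] cac░┃            
───┤     ┃.422 [DEBUG] qu░┃            
13 │     ┃.026 [INFO] net░┃            
───┤     ┃.908 [INFO] cac░┃            
12 │     ┃.986 [WARN] htt░┃            
───┘     ┃.798 [WARN] net░┃            
         ┃.497 [INFO] htt░┃            
         ┃.942 [INFO] htt▼┃            
         ┃━━━━━━━━━━━━━━━━┛            
━━━━━━━━━┛                             
                                       
                                       
                                       
                                       
                                       
                                       


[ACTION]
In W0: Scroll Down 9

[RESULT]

───┤     ┃.497 [INFO] htt░┃            
 8 │     ┃.942 [INFO] htt░┃            
───┤     ┃.135 [INFO] cac░┃            
13 │     ┃.332 [DEBUG] ne░┃            
───┤     ┃.565 [INFO] que░┃            
12 │     ┃.850 [WARN] que░┃            
───┘     ┃.578 [INFO] aut░┃            
         ┃.210 [INFO] api█┃            
         ┃.382 [WARN] que▼┃            
         ┃━━━━━━━━━━━━━━━━┛            
━━━━━━━━━┛                             
                                       
                                       
                                       
                                       
                                       
                                       


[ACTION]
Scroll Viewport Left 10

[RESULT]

───┼────┼────┤     ┃.497 [INFO] htt░┃  
 4 │    │  8 │     ┃.942 [INFO] htt░┃  
───┼────┼────┤     ┃.135 [INFO] cac░┃  
10 │ 11 │ 13 │     ┃.332 [DEBUG] ne░┃  
───┼────┼────┤     ┃.565 [INFO] que░┃  
 5 │ 14 │ 12 │     ┃.850 [WARN] que░┃  
───┴────┴────┘     ┃.578 [INFO] aut░┃  
0                  ┃.210 [INFO] api█┃  
                   ┃.382 [WARN] que▼┃  
                   ┃━━━━━━━━━━━━━━━━┛  
━━━━━━━━━━━━━━━━━━━┛                   
                                       
                                       
                                       
                                       
                                       
                                       


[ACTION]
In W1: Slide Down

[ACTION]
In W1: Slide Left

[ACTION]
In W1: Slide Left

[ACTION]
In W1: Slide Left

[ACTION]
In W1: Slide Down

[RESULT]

───┼────┼────┤     ┃.497 [INFO] htt░┃  
 4 │  2 │  8 │     ┃.942 [INFO] htt░┃  
───┼────┼────┤     ┃.135 [INFO] cac░┃  
10 │ 11 │ 13 │     ┃.332 [DEBUG] ne░┃  
───┼────┼────┤     ┃.565 [INFO] que░┃  
 5 │ 14 │ 12 │     ┃.850 [WARN] que░┃  
───┴────┴────┘     ┃.578 [INFO] aut░┃  
2                  ┃.210 [INFO] api█┃  
                   ┃.382 [WARN] que▼┃  
                   ┃━━━━━━━━━━━━━━━━┛  
━━━━━━━━━━━━━━━━━━━┛                   
                                       
                                       
                                       
                                       
                                       
                                       


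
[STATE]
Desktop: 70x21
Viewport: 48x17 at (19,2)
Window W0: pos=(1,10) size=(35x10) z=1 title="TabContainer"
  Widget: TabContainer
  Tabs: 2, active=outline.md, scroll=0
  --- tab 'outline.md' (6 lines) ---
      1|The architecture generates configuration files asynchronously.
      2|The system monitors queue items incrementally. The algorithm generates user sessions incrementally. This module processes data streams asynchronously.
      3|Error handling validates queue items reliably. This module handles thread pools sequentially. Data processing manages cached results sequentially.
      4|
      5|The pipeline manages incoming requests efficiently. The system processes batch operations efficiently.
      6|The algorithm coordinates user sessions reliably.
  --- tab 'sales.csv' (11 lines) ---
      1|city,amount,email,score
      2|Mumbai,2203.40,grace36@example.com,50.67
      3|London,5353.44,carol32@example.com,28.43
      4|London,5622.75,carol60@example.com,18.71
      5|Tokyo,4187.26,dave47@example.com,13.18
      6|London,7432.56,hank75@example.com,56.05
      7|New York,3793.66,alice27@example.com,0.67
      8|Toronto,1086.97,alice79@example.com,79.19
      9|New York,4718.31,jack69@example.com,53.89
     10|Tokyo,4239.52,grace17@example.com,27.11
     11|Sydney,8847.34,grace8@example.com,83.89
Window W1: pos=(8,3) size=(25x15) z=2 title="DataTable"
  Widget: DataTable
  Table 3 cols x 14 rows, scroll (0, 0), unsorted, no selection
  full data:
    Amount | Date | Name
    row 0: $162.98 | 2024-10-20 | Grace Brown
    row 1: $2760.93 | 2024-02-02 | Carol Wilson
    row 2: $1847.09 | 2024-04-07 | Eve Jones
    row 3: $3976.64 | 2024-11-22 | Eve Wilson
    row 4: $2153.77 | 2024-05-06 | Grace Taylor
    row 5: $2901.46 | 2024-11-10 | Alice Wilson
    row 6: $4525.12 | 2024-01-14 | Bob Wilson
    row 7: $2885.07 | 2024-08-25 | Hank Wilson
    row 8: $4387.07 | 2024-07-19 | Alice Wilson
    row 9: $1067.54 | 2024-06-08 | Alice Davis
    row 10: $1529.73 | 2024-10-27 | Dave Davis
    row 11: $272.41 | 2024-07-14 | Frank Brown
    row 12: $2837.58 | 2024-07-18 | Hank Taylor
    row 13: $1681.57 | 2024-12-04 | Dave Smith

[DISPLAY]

                                                
━━━━━━━━━━━━━┓                                  
             ┃                                  
─────────────┨                                  
ate      │Nam┃                                  
─────────┼───┃                                  
024-10-20│Gra┃                                  
024-02-02│Car┃                                  
024-04-07│Eve┃━━┓                               
024-11-22│Eve┃  ┃                               
024-05-06│Gra┃──┨                               
024-11-10│Ali┃  ┃                               
024-01-14│Bob┃──┃                               
024-08-25│Han┃ig┃                               
024-07-19│Ali┃ i┃                               
━━━━━━━━━━━━━┛it┃                               
                ┃                               


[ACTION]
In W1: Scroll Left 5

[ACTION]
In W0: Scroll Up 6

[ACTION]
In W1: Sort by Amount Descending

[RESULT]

                                                
━━━━━━━━━━━━━┓                                  
             ┃                                  
─────────────┨                                  
ate      │Nam┃                                  
─────────┼───┃                                  
024-01-14│Bob┃                                  
024-07-19│Ali┃                                  
024-11-22│Eve┃━━┓                               
024-11-10│Ali┃  ┃                               
024-08-25│Han┃──┨                               
024-07-18│Han┃  ┃                               
024-02-02│Car┃──┃                               
024-05-06│Gra┃ig┃                               
024-04-07│Eve┃ i┃                               
━━━━━━━━━━━━━┛it┃                               
                ┃                               


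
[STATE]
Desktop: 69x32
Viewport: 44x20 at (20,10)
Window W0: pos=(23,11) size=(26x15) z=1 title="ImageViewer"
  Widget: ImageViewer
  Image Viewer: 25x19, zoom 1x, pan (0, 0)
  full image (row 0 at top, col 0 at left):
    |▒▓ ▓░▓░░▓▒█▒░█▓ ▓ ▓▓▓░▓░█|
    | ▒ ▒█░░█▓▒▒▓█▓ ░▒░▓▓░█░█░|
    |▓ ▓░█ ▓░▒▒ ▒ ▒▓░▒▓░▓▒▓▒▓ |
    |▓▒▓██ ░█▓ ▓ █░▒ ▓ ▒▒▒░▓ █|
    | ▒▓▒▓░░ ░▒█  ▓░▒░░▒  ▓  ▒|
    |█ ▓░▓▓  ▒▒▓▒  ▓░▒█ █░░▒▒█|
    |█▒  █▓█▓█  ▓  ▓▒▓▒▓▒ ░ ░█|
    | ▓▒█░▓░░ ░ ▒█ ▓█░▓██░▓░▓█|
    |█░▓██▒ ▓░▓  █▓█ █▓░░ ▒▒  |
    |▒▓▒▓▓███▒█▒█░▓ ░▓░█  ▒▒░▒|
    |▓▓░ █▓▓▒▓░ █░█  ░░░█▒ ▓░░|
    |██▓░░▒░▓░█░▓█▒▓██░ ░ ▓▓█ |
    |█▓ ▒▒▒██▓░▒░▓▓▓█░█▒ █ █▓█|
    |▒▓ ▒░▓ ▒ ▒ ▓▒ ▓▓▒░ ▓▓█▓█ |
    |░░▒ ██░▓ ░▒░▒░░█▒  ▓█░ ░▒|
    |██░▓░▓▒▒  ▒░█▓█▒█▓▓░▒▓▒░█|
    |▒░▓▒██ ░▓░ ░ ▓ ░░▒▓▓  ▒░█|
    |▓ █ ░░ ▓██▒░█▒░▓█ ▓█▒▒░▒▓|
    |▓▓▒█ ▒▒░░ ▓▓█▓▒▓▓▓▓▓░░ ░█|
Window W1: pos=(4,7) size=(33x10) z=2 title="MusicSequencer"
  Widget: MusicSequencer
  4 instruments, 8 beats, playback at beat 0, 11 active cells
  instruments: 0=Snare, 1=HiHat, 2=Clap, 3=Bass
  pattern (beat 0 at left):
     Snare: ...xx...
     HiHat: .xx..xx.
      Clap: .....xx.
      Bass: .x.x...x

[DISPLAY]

                ┃                           
                ┃━━━━━━━━━━━┓               
                ┃           ┃               
                ┃───────────┨               
                ┃█▓ ▓ ▓▓▓░▓░┃               
                ┃▓ ░▒░▓▓░█░█┃               
━━━━━━━━━━━━━━━━┛▒▓░▒▓░▓▒▓▒▓┃               
   ┃▓▒▓██ ░█▓ ▓ █░▒ ▓ ▒▒▒░▓ ┃               
   ┃ ▒▓▒▓░░ ░▒█  ▓░▒░░▒  ▓  ┃               
   ┃█ ▓░▓▓  ▒▒▓▒  ▓░▒█ █░░▒▒┃               
   ┃█▒  █▓█▓█  ▓  ▓▒▓▒▓▒ ░ ░┃               
   ┃ ▓▒█░▓░░ ░ ▒█ ▓█░▓██░▓░▓┃               
   ┃█░▓██▒ ▓░▓  █▓█ █▓░░ ▒▒ ┃               
   ┃▒▓▒▓▓███▒█▒█░▓ ░▓░█  ▒▒░┃               
   ┃▓▓░ █▓▓▒▓░ █░█  ░░░█▒ ▓░┃               
   ┗━━━━━━━━━━━━━━━━━━━━━━━━┛               
                                            
                                            
                                            
                                            


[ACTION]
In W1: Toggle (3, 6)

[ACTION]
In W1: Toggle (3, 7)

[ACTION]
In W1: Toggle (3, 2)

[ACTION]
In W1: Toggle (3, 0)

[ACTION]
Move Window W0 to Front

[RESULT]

                ┃                           
   ┏━━━━━━━━━━━━━━━━━━━━━━━━┓               
   ┃ ImageViewer            ┃               
   ┠────────────────────────┨               
   ┃▒▓ ▓░▓░░▓▒█▒░█▓ ▓ ▓▓▓░▓░┃               
   ┃ ▒ ▒█░░█▓▒▒▓█▓ ░▒░▓▓░█░█┃               
━━━┃▓ ▓░█ ▓░▒▒ ▒ ▒▓░▒▓░▓▒▓▒▓┃               
   ┃▓▒▓██ ░█▓ ▓ █░▒ ▓ ▒▒▒░▓ ┃               
   ┃ ▒▓▒▓░░ ░▒█  ▓░▒░░▒  ▓  ┃               
   ┃█ ▓░▓▓  ▒▒▓▒  ▓░▒█ █░░▒▒┃               
   ┃█▒  █▓█▓█  ▓  ▓▒▓▒▓▒ ░ ░┃               
   ┃ ▓▒█░▓░░ ░ ▒█ ▓█░▓██░▓░▓┃               
   ┃█░▓██▒ ▓░▓  █▓█ █▓░░ ▒▒ ┃               
   ┃▒▓▒▓▓███▒█▒█░▓ ░▓░█  ▒▒░┃               
   ┃▓▓░ █▓▓▒▓░ █░█  ░░░█▒ ▓░┃               
   ┗━━━━━━━━━━━━━━━━━━━━━━━━┛               
                                            
                                            
                                            
                                            


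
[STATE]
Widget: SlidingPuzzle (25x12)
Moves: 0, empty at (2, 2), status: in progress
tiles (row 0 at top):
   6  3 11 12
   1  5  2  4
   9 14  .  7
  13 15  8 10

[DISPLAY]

┌────┬────┬────┬────┐    
│  6 │  3 │ 11 │ 12 │    
├────┼────┼────┼────┤    
│  1 │  5 │  2 │  4 │    
├────┼────┼────┼────┤    
│  9 │ 14 │    │  7 │    
├────┼────┼────┼────┤    
│ 13 │ 15 │  8 │ 10 │    
└────┴────┴────┴────┘    
Moves: 0                 
                         
                         


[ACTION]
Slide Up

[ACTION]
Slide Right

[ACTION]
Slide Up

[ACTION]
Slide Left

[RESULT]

┌────┬────┬────┬────┐    
│  6 │  3 │ 11 │ 12 │    
├────┼────┼────┼────┤    
│  1 │  5 │  2 │  4 │    
├────┼────┼────┼────┤    
│  9 │ 14 │  8 │  7 │    
├────┼────┼────┼────┤    
│ 13 │ 15 │    │ 10 │    
└────┴────┴────┴────┘    
Moves: 3                 
                         
                         


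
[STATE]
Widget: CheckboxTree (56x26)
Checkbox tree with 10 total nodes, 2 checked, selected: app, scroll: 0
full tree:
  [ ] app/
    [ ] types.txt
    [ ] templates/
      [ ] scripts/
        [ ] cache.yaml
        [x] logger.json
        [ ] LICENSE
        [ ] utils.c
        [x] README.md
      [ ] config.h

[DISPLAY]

>[-] app/                                               
   [ ] types.txt                                        
   [-] templates/                                       
     [-] scripts/                                       
       [ ] cache.yaml                                   
       [x] logger.json                                  
       [ ] LICENSE                                      
       [ ] utils.c                                      
       [x] README.md                                    
     [ ] config.h                                       
                                                        
                                                        
                                                        
                                                        
                                                        
                                                        
                                                        
                                                        
                                                        
                                                        
                                                        
                                                        
                                                        
                                                        
                                                        
                                                        


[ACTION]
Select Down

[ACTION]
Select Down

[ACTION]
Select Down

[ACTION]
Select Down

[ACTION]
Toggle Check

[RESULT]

 [-] app/                                               
   [ ] types.txt                                        
   [-] templates/                                       
     [-] scripts/                                       
>      [x] cache.yaml                                   
       [x] logger.json                                  
       [ ] LICENSE                                      
       [ ] utils.c                                      
       [x] README.md                                    
     [ ] config.h                                       
                                                        
                                                        
                                                        
                                                        
                                                        
                                                        
                                                        
                                                        
                                                        
                                                        
                                                        
                                                        
                                                        
                                                        
                                                        
                                                        


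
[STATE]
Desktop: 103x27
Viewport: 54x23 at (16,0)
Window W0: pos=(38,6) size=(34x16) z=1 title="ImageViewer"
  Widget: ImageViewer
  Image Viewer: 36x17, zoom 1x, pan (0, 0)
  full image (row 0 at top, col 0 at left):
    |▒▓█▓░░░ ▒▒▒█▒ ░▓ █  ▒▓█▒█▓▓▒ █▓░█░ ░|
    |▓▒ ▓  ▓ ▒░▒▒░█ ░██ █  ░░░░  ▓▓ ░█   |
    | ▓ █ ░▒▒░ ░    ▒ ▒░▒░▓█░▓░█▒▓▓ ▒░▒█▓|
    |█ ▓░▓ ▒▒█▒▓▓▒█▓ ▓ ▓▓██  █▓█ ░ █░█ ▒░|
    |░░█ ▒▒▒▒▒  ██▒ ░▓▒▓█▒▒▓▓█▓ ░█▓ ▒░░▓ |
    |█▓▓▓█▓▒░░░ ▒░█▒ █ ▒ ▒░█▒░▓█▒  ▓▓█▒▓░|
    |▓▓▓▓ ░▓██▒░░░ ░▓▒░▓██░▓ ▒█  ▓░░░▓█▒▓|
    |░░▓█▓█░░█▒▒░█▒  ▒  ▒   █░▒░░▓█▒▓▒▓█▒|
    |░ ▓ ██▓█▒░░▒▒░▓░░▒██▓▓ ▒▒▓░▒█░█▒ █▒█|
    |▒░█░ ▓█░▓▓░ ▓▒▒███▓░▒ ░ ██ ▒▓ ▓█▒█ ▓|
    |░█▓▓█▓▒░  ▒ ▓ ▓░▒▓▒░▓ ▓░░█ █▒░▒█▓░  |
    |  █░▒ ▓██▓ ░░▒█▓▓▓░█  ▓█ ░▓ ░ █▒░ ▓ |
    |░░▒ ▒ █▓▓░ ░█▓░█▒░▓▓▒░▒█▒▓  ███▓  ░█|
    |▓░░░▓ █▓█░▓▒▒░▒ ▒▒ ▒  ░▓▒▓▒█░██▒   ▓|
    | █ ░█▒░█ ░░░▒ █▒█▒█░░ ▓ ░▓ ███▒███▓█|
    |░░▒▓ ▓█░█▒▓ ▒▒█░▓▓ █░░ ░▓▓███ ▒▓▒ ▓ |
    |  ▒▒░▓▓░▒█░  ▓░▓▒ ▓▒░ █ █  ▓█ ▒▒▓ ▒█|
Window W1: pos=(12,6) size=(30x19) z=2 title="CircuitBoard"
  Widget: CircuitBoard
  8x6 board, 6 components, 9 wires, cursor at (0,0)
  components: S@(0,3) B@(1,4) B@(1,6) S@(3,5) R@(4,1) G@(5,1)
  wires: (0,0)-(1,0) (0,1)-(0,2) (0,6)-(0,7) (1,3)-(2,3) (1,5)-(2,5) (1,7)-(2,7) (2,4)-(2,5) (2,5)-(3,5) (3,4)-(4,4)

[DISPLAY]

                                                      
                                                      
                                                      
                                                      
                                                      
                                                      
━━━━━━━━━━━━━━━━━━━━━━━━━┓━━━━━━━━━━━━━━━━━━━━━━━━━━━━
rcuitBoard               ┃ageViewer                   
─────────────────────────┨────────────────────────────
0 1 2 3 4 5 6 7          ┃▓░░░ ▒▒▒█▒ ░▓ █  ▒▓█▒█▓▓▒ █▓
[.]  · ─ ·   S           ┃▓  ▓ ▒░▒▒░█ ░██ █  ░░░░  ▓▓ 
 │                       ┃█ ░▒▒░ ░    ▒ ▒░▒░▓█░▓░█▒▓▓ 
 ·           ·   B   ·   ┃░▓ ▒▒█▒▓▓▒█▓ ▓ ▓▓██  █▓█ ░ █
             │       │   ┃ ▒▒▒▒▒  ██▒ ░▓▒▓█▒▒▓▓█▓ ░█▓ 
             ·   · ─ ·   ┃▓█▓▒░░░ ▒░█▒ █ ▒ ▒░█▒░▓█▒  ▓
                     │   ┃▓ ░▓██▒░░░ ░▓▒░▓██░▓ ▒█  ▓░░
                 ·   S   ┃█▓█░░█▒▒░█▒  ▒  ▒   █░▒░░▓█▒
                 │       ┃ ██▓█▒░░▒▒░▓░░▒██▓▓ ▒▒▓░▒█░█
     R           ·       ┃░ ▓█░▓▓░ ▓▒▒███▓░▒ ░ ██ ▒▓ ▓
                         ┃▓█▓▒░  ▒ ▓ ▓░▒▓▒░▓ ▓░░█ █▒░▒
     G                   ┃░▒ ▓██▓ ░░▒█▓▓▓░█  ▓█ ░▓ ░ █
sor: (0,0)               ┃━━━━━━━━━━━━━━━━━━━━━━━━━━━━
                         ┃                            


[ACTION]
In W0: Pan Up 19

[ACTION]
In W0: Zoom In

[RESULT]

                                                      
                                                      
                                                      
                                                      
                                                      
                                                      
━━━━━━━━━━━━━━━━━━━━━━━━━┓━━━━━━━━━━━━━━━━━━━━━━━━━━━━
rcuitBoard               ┃ageViewer                   
─────────────────────────┨────────────────────────────
0 1 2 3 4 5 6 7          ┃▓██▓▓░░░░░░  ▒▒▒▒▒▒██▒▒  ░░▓
[.]  · ─ ·   S           ┃▓██▓▓░░░░░░  ▒▒▒▒▒▒██▒▒  ░░▓
 │                       ┃▒  ▓▓    ▓▓  ▒▒░░▒▒▒▒░░██  ░
 ·           ·   B   ·   ┃▒  ▓▓    ▓▓  ▒▒░░▒▒▒▒░░██  ░
             │       │   ┃▓  ██  ░░▒▒▒▒░░  ░░        ▒
             ·   · ─ ·   ┃▓  ██  ░░▒▒▒▒░░  ░░        ▒
                     │   ┃ ▓▓░░▓▓  ▒▒▒▒██▒▒▓▓▓▓▒▒██▓▓ 
                 ·   S   ┃ ▓▓░░▓▓  ▒▒▒▒██▒▒▓▓▓▓▒▒██▓▓ 
                 │       ┃░██  ▒▒▒▒▒▒▒▒▒▒    ████▒▒  ░
     R           ·       ┃░██  ▒▒▒▒▒▒▒▒▒▒    ████▒▒  ░
                         ┃▓▓▓▓▓██▓▓▒▒░░░░░░  ▒▒░░██▒▒ 
     G                   ┃▓▓▓▓▓██▓▓▒▒░░░░░░  ▒▒░░██▒▒ 
sor: (0,0)               ┃━━━━━━━━━━━━━━━━━━━━━━━━━━━━
                         ┃                            


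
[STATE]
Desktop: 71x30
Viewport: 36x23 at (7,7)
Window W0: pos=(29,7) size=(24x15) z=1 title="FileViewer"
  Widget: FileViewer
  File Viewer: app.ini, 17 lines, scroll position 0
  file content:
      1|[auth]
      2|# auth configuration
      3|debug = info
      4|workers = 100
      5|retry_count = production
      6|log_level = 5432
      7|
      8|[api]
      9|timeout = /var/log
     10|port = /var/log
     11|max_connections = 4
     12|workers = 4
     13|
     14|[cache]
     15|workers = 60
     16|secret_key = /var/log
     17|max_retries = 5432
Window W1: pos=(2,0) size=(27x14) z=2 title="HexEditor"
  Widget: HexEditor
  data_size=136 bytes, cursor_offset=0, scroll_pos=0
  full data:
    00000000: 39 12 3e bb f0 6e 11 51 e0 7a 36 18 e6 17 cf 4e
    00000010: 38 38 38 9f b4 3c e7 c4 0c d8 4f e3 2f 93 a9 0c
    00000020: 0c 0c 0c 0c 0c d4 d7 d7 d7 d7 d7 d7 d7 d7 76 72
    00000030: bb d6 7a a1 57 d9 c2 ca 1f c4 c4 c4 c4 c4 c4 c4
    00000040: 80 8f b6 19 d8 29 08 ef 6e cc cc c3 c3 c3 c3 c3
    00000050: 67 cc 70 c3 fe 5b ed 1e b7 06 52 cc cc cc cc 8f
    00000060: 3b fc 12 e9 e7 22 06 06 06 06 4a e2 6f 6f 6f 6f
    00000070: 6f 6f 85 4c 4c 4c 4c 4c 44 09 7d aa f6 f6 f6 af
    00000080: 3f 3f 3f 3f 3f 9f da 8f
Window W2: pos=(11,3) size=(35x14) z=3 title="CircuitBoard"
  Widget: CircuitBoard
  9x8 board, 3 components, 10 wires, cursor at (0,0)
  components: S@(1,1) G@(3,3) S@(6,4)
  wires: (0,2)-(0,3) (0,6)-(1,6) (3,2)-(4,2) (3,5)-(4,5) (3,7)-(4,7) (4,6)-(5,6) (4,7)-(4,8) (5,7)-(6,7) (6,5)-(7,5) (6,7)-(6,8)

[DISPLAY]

0040┃0  [.]      · ─ ·           ·  
0050┃                            │  
0060┃1       S                   ·  
0070┃                               
0080┃2                              
    ┃                               
━━━━┃3           ·   G       ·      
    ┃            │           │      
    ┃4           ·           ·   ·  
    ┗━━━━━━━━━━━━━━━━━━━━━━━━━━━━━━━
                      ┃[api]        
                      ┃timeout = /va
                      ┃port = /var/l
                      ┃max_connectio
                      ┗━━━━━━━━━━━━━
                                    
                                    
                                    
                                    
                                    
                                    
                                    
                                    


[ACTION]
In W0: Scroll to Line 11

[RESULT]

0040┃0  [.]      · ─ ·           ·  
0050┃                            │  
0060┃1       S                   ·  
0070┃                               
0080┃2                              
    ┃                               
━━━━┃3           ·   G       ·      
    ┃            │           │      
    ┃4           ·           ·   ·  
    ┗━━━━━━━━━━━━━━━━━━━━━━━━━━━━━━━
                      ┃[cache]      
                      ┃workers = 60 
                      ┃secret_key = 
                      ┃max_retries =
                      ┗━━━━━━━━━━━━━
                                    
                                    
                                    
                                    
                                    
                                    
                                    
                                    


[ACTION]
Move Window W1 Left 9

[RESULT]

40  ┃0  [.]      · ─ ·           ·  
50  ┃                            │  
60  ┃1       S                   ·  
70  ┃                               
80  ┃2                              
    ┃                               
━━━━┃3           ·   G       ·      
    ┃            │           │      
    ┃4           ·           ·   ·  
    ┗━━━━━━━━━━━━━━━━━━━━━━━━━━━━━━━
                      ┃[cache]      
                      ┃workers = 60 
                      ┃secret_key = 
                      ┃max_retries =
                      ┗━━━━━━━━━━━━━
                                    
                                    
                                    
                                    
                                    
                                    
                                    
                                    
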